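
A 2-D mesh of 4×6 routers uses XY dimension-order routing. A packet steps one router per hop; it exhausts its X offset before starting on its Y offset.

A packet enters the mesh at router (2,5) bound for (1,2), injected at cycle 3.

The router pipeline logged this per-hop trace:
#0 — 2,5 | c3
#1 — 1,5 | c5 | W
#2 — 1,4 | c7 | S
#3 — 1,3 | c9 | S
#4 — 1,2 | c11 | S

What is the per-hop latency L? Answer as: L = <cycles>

cyc[1] − cyc[0] = 5 − 3 = 2.
One hop costs L cycles, so L = 2.

L = 2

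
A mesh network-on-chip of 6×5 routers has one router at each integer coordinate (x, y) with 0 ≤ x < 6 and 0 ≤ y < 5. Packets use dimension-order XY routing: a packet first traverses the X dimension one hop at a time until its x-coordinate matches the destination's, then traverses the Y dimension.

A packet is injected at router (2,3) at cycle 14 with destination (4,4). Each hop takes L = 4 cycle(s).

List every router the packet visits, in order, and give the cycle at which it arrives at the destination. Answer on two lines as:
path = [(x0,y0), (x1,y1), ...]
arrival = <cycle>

path = [(2,3), (3,3), (4,3), (4,4)]
arrival = 26

src (2,3)  cyc=14
E→(3,3)  cyc=18
E→(4,3)  cyc=22
N→(4,4)  cyc=26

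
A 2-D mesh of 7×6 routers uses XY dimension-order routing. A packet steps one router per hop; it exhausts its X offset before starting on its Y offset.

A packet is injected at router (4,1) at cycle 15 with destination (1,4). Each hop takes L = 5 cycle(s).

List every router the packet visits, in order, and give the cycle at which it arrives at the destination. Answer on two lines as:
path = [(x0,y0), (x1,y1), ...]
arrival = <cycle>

path = [(4,1), (3,1), (2,1), (1,1), (1,2), (1,3), (1,4)]
arrival = 45

#0 — 4,1 | c15
#1 — 3,1 | c20 | W
#2 — 2,1 | c25 | W
#3 — 1,1 | c30 | W
#4 — 1,2 | c35 | N
#5 — 1,3 | c40 | N
#6 — 1,4 | c45 | N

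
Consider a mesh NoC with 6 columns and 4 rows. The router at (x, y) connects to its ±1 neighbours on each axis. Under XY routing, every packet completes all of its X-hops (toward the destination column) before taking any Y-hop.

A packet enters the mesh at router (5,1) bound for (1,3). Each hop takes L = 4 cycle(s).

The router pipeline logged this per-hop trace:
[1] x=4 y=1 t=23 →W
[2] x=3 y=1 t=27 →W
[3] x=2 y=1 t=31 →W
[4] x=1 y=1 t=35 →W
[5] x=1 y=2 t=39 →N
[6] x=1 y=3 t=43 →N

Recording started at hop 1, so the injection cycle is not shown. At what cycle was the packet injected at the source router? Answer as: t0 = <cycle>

t0 = 19

The first recorded entry is hop 1 at cycle 23.
t0 = cyc[1] − L = 23 − 4 = 19.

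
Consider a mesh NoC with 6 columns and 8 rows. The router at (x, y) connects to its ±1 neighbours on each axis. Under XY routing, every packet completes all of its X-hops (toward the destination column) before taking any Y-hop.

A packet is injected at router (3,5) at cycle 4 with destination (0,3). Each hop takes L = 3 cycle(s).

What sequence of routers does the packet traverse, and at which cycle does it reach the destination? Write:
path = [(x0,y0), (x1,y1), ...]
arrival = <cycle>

path = [(3,5), (2,5), (1,5), (0,5), (0,4), (0,3)]
arrival = 19

  0. router=(3,5) cycle=4 (inject)
  1. router=(2,5) cycle=7 dir=W
  2. router=(1,5) cycle=10 dir=W
  3. router=(0,5) cycle=13 dir=W
  4. router=(0,4) cycle=16 dir=S
  5. router=(0,3) cycle=19 dir=S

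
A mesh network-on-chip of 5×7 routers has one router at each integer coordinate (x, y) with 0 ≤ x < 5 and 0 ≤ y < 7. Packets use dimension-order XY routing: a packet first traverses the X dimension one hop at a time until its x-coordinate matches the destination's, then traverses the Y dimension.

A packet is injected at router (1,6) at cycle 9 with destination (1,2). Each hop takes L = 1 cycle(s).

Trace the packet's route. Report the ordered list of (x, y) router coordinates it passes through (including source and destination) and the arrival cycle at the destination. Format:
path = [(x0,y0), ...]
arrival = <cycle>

hop 0: (1,6) @ cyc 9
hop 1: (1,5) @ cyc 10  [S]
hop 2: (1,4) @ cyc 11  [S]
hop 3: (1,3) @ cyc 12  [S]
hop 4: (1,2) @ cyc 13  [S]

path = [(1,6), (1,5), (1,4), (1,3), (1,2)]
arrival = 13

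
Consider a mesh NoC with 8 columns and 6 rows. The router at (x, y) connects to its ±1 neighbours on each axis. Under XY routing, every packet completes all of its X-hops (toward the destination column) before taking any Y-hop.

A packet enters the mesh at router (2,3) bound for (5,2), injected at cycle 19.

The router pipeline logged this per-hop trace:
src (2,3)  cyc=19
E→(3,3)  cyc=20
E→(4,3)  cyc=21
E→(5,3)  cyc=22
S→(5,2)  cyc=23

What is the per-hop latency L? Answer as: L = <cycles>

L = 1

Δcyc across hop 0→1: 20 − 19 = 1.
That increment is L by definition: L = 1.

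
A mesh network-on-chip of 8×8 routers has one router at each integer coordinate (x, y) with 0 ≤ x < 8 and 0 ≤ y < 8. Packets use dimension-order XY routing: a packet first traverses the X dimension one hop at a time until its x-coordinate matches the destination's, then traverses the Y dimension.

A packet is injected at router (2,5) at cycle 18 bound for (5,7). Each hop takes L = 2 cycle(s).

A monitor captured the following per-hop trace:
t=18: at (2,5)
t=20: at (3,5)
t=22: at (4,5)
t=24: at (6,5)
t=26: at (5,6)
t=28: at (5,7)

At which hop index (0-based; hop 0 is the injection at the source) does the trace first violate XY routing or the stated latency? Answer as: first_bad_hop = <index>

first_bad_hop = 3

hop 1: step (+1,+0), +2 cyc — ok
hop 2: step (+1,+0), +2 cyc — ok
hop 3: step (+2,+0), +2 cyc — BAD: non-unit step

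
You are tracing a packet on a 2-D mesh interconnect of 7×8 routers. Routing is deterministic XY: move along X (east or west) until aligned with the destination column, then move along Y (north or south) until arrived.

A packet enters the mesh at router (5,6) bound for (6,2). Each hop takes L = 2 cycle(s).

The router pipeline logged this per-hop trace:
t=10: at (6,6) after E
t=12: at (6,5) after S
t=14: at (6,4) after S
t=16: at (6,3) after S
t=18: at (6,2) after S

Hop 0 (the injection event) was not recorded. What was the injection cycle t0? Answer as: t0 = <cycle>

t0 = 8

The first recorded entry is hop 1 at cycle 10.
Subtract one hop: t0 = 10 − 2 = 8.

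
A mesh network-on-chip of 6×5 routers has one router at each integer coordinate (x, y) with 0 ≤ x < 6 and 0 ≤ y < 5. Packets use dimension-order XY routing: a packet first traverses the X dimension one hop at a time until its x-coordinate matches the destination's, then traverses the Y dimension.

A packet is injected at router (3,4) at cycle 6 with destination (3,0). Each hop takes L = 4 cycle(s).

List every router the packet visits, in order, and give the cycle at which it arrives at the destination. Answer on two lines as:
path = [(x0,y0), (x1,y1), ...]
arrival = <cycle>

#0 — 3,4 | c6
#1 — 3,3 | c10 | S
#2 — 3,2 | c14 | S
#3 — 3,1 | c18 | S
#4 — 3,0 | c22 | S

path = [(3,4), (3,3), (3,2), (3,1), (3,0)]
arrival = 22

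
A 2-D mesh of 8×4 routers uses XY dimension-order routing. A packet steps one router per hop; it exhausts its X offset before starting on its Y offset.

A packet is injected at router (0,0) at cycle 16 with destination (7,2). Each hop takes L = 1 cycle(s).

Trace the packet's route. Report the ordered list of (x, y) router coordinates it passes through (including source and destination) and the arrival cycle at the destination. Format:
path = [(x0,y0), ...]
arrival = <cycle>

path = [(0,0), (1,0), (2,0), (3,0), (4,0), (5,0), (6,0), (7,0), (7,1), (7,2)]
arrival = 25

[0] x=0 y=0 t=16
[1] x=1 y=0 t=17 →E
[2] x=2 y=0 t=18 →E
[3] x=3 y=0 t=19 →E
[4] x=4 y=0 t=20 →E
[5] x=5 y=0 t=21 →E
[6] x=6 y=0 t=22 →E
[7] x=7 y=0 t=23 →E
[8] x=7 y=1 t=24 →N
[9] x=7 y=2 t=25 →N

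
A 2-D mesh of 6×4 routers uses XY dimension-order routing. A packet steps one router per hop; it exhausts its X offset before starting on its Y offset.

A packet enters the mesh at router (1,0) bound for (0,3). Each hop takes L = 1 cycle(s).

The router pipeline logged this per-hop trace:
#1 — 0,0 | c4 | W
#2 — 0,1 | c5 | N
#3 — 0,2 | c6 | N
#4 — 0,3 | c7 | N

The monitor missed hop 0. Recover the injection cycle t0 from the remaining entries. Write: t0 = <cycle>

t0 = 3

Hop 1 reached at cycle 4; hop k is at t0 + k·L.
So t0 = 4 − 1·1 = 3.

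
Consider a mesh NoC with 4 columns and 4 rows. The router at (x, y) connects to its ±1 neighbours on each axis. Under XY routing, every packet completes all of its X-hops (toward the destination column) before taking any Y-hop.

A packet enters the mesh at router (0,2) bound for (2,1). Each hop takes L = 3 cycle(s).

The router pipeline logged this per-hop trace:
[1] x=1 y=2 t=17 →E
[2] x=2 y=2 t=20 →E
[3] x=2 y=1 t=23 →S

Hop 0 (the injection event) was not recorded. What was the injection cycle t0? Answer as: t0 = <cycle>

t0 = 14

The first recorded entry is hop 1 at cycle 17.
Therefore t0 = 17 − L = 14.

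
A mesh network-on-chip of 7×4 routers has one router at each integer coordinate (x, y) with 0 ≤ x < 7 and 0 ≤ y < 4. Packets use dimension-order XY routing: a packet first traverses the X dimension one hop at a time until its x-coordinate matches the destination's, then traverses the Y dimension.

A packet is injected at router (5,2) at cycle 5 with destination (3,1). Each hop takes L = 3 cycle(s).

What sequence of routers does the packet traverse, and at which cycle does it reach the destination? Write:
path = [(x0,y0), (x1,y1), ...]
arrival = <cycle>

path = [(5,2), (4,2), (3,2), (3,1)]
arrival = 14

t=5: at (5,2)
t=8: at (4,2) after W
t=11: at (3,2) after W
t=14: at (3,1) after S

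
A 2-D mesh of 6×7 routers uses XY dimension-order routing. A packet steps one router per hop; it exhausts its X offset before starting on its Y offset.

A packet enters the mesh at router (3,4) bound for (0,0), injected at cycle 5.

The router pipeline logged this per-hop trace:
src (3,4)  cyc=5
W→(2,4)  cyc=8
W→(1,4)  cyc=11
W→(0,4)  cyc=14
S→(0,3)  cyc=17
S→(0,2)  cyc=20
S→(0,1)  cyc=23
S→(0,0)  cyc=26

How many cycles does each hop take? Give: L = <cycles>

Δcyc across hop 0→1: 8 − 5 = 3.
Each hop adds L, hence L = 3.

L = 3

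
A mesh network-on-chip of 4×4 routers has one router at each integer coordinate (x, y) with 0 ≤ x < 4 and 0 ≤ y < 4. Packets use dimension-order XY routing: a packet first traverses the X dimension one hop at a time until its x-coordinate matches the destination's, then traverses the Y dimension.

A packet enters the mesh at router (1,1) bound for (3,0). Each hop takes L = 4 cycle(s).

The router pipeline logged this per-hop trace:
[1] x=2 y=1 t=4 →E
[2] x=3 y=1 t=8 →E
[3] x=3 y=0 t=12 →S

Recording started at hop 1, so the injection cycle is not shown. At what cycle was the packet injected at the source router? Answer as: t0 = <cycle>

At hop 1 the cycle is 4; in general cyc_k = t0 + kL.
Therefore t0 = 4 − L = 0.

t0 = 0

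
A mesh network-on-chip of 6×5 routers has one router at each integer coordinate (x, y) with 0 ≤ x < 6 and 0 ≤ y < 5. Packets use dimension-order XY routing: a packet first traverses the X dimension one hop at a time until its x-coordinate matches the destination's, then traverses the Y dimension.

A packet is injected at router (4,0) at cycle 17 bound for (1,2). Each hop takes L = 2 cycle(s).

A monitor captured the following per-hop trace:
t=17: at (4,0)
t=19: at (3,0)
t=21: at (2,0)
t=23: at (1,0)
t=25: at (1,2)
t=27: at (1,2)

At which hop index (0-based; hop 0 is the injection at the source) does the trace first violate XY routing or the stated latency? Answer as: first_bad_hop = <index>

  1: Δx=-1 Δy=+0 Δt=2 [ok]
  2: Δx=-1 Δy=+0 Δt=2 [ok]
  3: Δx=-1 Δy=+0 Δt=2 [ok]
  4: Δx=+0 Δy=+2 Δt=2 [BAD: non-unit step]

first_bad_hop = 4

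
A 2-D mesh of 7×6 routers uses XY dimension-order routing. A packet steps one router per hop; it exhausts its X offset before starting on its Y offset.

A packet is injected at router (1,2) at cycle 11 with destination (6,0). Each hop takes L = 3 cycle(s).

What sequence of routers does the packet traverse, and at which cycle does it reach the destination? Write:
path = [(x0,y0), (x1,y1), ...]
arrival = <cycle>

[0] x=1 y=2 t=11
[1] x=2 y=2 t=14 →E
[2] x=3 y=2 t=17 →E
[3] x=4 y=2 t=20 →E
[4] x=5 y=2 t=23 →E
[5] x=6 y=2 t=26 →E
[6] x=6 y=1 t=29 →S
[7] x=6 y=0 t=32 →S

path = [(1,2), (2,2), (3,2), (4,2), (5,2), (6,2), (6,1), (6,0)]
arrival = 32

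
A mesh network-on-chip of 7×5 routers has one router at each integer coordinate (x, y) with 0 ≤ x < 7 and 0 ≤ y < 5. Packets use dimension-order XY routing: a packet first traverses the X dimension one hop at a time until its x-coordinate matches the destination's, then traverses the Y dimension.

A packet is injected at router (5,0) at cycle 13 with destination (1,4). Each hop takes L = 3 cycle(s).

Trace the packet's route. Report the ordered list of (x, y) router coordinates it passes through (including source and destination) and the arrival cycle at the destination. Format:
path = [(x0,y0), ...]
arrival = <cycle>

path = [(5,0), (4,0), (3,0), (2,0), (1,0), (1,1), (1,2), (1,3), (1,4)]
arrival = 37

  0. router=(5,0) cycle=13 (inject)
  1. router=(4,0) cycle=16 dir=W
  2. router=(3,0) cycle=19 dir=W
  3. router=(2,0) cycle=22 dir=W
  4. router=(1,0) cycle=25 dir=W
  5. router=(1,1) cycle=28 dir=N
  6. router=(1,2) cycle=31 dir=N
  7. router=(1,3) cycle=34 dir=N
  8. router=(1,4) cycle=37 dir=N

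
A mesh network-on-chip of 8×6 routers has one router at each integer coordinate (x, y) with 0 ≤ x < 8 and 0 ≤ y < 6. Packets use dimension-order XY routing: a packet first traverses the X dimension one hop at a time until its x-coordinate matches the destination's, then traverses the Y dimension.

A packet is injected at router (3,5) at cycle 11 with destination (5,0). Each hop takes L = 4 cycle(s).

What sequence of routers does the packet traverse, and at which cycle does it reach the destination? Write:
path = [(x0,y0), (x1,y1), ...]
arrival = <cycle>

path = [(3,5), (4,5), (5,5), (5,4), (5,3), (5,2), (5,1), (5,0)]
arrival = 39

src (3,5)  cyc=11
E→(4,5)  cyc=15
E→(5,5)  cyc=19
S→(5,4)  cyc=23
S→(5,3)  cyc=27
S→(5,2)  cyc=31
S→(5,1)  cyc=35
S→(5,0)  cyc=39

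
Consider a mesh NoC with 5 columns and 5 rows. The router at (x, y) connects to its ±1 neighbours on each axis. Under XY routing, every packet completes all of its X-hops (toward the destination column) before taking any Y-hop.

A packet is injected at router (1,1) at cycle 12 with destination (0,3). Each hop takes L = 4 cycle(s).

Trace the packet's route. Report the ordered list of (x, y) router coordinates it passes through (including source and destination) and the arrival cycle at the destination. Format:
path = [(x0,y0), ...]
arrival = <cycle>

path = [(1,1), (0,1), (0,2), (0,3)]
arrival = 24

#0 — 1,1 | c12
#1 — 0,1 | c16 | W
#2 — 0,2 | c20 | N
#3 — 0,3 | c24 | N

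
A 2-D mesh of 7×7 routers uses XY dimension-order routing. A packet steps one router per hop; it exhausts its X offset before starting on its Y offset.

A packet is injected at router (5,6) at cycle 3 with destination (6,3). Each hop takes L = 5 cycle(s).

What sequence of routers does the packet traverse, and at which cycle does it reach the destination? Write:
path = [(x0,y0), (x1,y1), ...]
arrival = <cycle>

[0] x=5 y=6 t=3
[1] x=6 y=6 t=8 →E
[2] x=6 y=5 t=13 →S
[3] x=6 y=4 t=18 →S
[4] x=6 y=3 t=23 →S

path = [(5,6), (6,6), (6,5), (6,4), (6,3)]
arrival = 23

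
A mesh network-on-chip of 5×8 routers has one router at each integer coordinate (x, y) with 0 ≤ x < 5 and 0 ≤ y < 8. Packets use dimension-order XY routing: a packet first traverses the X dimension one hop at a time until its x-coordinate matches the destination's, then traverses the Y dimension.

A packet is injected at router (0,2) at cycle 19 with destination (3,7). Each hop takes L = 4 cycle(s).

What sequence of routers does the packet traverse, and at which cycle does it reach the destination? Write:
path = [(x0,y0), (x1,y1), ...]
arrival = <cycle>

#0 — 0,2 | c19
#1 — 1,2 | c23 | E
#2 — 2,2 | c27 | E
#3 — 3,2 | c31 | E
#4 — 3,3 | c35 | N
#5 — 3,4 | c39 | N
#6 — 3,5 | c43 | N
#7 — 3,6 | c47 | N
#8 — 3,7 | c51 | N

path = [(0,2), (1,2), (2,2), (3,2), (3,3), (3,4), (3,5), (3,6), (3,7)]
arrival = 51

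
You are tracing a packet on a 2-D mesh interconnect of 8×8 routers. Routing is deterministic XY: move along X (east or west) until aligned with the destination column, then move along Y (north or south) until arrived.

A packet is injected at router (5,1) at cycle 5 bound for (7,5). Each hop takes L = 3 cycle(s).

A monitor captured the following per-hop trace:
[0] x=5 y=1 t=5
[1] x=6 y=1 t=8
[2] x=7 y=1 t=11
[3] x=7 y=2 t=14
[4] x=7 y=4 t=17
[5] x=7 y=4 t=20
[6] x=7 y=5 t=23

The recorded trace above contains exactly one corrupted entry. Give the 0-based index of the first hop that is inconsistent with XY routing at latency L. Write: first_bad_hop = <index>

check 1→ d=(1,0) cyc+3: ok
check 2→ d=(1,0) cyc+3: ok
check 3→ d=(0,1) cyc+3: ok
check 4→ d=(0,2) cyc+3: BAD: non-unit step

first_bad_hop = 4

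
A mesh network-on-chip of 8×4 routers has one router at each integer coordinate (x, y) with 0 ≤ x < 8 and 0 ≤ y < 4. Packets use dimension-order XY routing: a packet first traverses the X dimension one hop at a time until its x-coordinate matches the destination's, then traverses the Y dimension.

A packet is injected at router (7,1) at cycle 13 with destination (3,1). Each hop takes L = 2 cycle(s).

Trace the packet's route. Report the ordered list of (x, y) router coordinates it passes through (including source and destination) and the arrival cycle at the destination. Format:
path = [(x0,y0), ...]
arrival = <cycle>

t=13: at (7,1)
t=15: at (6,1) after W
t=17: at (5,1) after W
t=19: at (4,1) after W
t=21: at (3,1) after W

path = [(7,1), (6,1), (5,1), (4,1), (3,1)]
arrival = 21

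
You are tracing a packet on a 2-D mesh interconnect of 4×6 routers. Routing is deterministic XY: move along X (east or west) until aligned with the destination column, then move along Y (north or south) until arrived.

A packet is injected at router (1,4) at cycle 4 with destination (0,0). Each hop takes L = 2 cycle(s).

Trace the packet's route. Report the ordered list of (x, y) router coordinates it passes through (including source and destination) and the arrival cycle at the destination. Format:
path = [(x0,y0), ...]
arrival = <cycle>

[0] x=1 y=4 t=4
[1] x=0 y=4 t=6 →W
[2] x=0 y=3 t=8 →S
[3] x=0 y=2 t=10 →S
[4] x=0 y=1 t=12 →S
[5] x=0 y=0 t=14 →S

path = [(1,4), (0,4), (0,3), (0,2), (0,1), (0,0)]
arrival = 14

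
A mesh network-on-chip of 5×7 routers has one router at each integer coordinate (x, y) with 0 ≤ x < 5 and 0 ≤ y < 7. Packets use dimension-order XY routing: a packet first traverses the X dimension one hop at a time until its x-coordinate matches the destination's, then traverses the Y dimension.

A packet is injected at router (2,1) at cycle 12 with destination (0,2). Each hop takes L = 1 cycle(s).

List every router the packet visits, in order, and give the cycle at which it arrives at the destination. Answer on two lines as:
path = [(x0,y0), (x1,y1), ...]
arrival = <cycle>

path = [(2,1), (1,1), (0,1), (0,2)]
arrival = 15

  0. router=(2,1) cycle=12 (inject)
  1. router=(1,1) cycle=13 dir=W
  2. router=(0,1) cycle=14 dir=W
  3. router=(0,2) cycle=15 dir=N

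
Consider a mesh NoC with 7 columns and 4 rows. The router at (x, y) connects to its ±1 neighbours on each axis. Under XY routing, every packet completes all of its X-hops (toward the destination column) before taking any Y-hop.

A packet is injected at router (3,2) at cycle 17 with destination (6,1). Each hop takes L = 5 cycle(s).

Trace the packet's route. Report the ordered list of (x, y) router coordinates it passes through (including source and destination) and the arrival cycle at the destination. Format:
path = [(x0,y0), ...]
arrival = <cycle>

#0 — 3,2 | c17
#1 — 4,2 | c22 | E
#2 — 5,2 | c27 | E
#3 — 6,2 | c32 | E
#4 — 6,1 | c37 | S

path = [(3,2), (4,2), (5,2), (6,2), (6,1)]
arrival = 37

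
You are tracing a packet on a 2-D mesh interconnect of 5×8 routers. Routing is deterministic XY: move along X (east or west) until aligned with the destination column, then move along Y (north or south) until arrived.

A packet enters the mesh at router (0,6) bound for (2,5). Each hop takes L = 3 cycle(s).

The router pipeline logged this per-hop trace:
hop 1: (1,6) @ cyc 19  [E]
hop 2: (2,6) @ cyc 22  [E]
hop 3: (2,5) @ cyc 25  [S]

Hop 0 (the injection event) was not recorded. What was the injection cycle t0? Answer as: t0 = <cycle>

t0 = 16

The first recorded entry is hop 1 at cycle 19.
t0 = cyc[1] − L = 19 − 3 = 16.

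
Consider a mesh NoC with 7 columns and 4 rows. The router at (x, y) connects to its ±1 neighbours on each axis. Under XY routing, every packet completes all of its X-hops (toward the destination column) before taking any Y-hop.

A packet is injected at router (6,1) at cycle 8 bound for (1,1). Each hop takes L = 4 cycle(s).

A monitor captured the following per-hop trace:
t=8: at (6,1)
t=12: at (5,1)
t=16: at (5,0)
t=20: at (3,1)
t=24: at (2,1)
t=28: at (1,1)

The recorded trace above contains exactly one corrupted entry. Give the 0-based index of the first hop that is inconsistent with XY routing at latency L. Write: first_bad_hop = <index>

first_bad_hop = 2

check 1→ d=(-1,0) cyc+4: ok
check 2→ d=(0,-1) cyc+4: BAD: Y-move but x=5≠1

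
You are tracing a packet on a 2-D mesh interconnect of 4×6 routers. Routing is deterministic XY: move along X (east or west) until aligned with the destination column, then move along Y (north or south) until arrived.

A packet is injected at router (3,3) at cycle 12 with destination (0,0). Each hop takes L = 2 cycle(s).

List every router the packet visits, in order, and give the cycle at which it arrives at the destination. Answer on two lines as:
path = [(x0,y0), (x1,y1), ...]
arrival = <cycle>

src (3,3)  cyc=12
W→(2,3)  cyc=14
W→(1,3)  cyc=16
W→(0,3)  cyc=18
S→(0,2)  cyc=20
S→(0,1)  cyc=22
S→(0,0)  cyc=24

path = [(3,3), (2,3), (1,3), (0,3), (0,2), (0,1), (0,0)]
arrival = 24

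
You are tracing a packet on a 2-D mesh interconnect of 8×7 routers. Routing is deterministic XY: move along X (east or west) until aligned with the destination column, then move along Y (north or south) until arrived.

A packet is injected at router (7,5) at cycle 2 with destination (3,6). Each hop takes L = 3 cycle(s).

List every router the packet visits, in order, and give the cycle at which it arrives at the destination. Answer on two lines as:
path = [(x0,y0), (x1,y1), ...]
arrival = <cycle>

  0. router=(7,5) cycle=2 (inject)
  1. router=(6,5) cycle=5 dir=W
  2. router=(5,5) cycle=8 dir=W
  3. router=(4,5) cycle=11 dir=W
  4. router=(3,5) cycle=14 dir=W
  5. router=(3,6) cycle=17 dir=N

path = [(7,5), (6,5), (5,5), (4,5), (3,5), (3,6)]
arrival = 17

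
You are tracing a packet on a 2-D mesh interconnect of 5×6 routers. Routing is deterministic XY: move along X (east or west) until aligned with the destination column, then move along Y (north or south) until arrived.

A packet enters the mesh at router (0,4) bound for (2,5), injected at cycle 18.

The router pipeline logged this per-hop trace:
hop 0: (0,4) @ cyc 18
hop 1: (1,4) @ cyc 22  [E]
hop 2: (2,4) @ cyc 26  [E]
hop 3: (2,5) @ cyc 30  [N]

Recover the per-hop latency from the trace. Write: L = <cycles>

L = 4

cyc[1] − cyc[0] = 22 − 18 = 4.
That increment is L by definition: L = 4.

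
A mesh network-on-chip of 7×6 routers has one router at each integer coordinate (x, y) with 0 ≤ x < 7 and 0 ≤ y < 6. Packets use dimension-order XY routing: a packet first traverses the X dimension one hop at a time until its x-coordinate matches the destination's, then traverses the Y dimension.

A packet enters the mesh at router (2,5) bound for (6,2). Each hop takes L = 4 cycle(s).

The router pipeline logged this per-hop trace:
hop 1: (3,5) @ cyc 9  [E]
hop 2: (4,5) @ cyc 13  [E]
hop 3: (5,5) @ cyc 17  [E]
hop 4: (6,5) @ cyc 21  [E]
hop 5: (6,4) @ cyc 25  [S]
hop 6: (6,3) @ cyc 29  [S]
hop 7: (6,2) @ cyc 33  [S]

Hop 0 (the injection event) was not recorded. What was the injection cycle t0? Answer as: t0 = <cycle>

t0 = 5

cyc[1] = 9 and cyc[k] = t0 + k·L for every k.
Therefore t0 = 9 − L = 5.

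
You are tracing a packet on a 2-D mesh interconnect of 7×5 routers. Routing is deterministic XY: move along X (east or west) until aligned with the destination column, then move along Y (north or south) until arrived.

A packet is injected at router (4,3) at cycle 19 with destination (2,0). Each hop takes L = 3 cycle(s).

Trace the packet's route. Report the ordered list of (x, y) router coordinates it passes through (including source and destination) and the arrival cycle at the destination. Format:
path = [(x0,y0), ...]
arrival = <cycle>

  0. router=(4,3) cycle=19 (inject)
  1. router=(3,3) cycle=22 dir=W
  2. router=(2,3) cycle=25 dir=W
  3. router=(2,2) cycle=28 dir=S
  4. router=(2,1) cycle=31 dir=S
  5. router=(2,0) cycle=34 dir=S

path = [(4,3), (3,3), (2,3), (2,2), (2,1), (2,0)]
arrival = 34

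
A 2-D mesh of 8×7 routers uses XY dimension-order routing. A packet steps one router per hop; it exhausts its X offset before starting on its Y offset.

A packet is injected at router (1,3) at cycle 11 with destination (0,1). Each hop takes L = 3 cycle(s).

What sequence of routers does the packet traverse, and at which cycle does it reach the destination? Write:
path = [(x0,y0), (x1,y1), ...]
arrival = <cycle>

hop 0: (1,3) @ cyc 11
hop 1: (0,3) @ cyc 14  [W]
hop 2: (0,2) @ cyc 17  [S]
hop 3: (0,1) @ cyc 20  [S]

path = [(1,3), (0,3), (0,2), (0,1)]
arrival = 20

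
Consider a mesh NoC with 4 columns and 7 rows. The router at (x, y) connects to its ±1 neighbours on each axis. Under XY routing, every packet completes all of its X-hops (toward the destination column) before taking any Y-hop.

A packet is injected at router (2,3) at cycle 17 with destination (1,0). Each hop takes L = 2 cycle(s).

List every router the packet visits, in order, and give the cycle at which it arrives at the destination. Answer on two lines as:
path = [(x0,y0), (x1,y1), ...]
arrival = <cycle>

#0 — 2,3 | c17
#1 — 1,3 | c19 | W
#2 — 1,2 | c21 | S
#3 — 1,1 | c23 | S
#4 — 1,0 | c25 | S

path = [(2,3), (1,3), (1,2), (1,1), (1,0)]
arrival = 25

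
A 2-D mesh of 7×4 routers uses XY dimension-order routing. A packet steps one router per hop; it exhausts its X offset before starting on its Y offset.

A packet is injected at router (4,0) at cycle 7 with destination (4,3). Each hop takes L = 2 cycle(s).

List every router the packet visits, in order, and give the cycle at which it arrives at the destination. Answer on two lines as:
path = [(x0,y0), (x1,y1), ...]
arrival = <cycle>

path = [(4,0), (4,1), (4,2), (4,3)]
arrival = 13

[0] x=4 y=0 t=7
[1] x=4 y=1 t=9 →N
[2] x=4 y=2 t=11 →N
[3] x=4 y=3 t=13 →N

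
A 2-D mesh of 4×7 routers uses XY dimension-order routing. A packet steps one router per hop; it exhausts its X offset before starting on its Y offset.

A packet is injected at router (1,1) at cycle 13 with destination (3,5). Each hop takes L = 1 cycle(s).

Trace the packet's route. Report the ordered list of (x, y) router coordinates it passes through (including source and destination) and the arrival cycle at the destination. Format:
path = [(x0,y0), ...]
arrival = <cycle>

  0. router=(1,1) cycle=13 (inject)
  1. router=(2,1) cycle=14 dir=E
  2. router=(3,1) cycle=15 dir=E
  3. router=(3,2) cycle=16 dir=N
  4. router=(3,3) cycle=17 dir=N
  5. router=(3,4) cycle=18 dir=N
  6. router=(3,5) cycle=19 dir=N

path = [(1,1), (2,1), (3,1), (3,2), (3,3), (3,4), (3,5)]
arrival = 19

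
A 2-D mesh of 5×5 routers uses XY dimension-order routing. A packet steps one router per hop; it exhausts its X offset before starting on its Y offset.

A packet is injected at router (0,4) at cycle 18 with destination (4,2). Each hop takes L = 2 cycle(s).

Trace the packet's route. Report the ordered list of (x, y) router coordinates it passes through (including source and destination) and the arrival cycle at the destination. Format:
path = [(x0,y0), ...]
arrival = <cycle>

path = [(0,4), (1,4), (2,4), (3,4), (4,4), (4,3), (4,2)]
arrival = 30

[0] x=0 y=4 t=18
[1] x=1 y=4 t=20 →E
[2] x=2 y=4 t=22 →E
[3] x=3 y=4 t=24 →E
[4] x=4 y=4 t=26 →E
[5] x=4 y=3 t=28 →S
[6] x=4 y=2 t=30 →S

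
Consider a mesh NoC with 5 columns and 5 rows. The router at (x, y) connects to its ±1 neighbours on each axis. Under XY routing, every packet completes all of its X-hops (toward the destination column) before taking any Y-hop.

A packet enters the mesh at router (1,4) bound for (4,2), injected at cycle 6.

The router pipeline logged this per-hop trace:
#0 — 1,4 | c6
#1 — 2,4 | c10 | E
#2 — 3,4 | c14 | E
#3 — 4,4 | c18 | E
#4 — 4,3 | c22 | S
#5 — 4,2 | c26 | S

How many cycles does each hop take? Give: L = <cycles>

L = 4

Between hops 0 and 1 the cycle counter advances 10 − 6 = 4.
That increment is L by definition: L = 4.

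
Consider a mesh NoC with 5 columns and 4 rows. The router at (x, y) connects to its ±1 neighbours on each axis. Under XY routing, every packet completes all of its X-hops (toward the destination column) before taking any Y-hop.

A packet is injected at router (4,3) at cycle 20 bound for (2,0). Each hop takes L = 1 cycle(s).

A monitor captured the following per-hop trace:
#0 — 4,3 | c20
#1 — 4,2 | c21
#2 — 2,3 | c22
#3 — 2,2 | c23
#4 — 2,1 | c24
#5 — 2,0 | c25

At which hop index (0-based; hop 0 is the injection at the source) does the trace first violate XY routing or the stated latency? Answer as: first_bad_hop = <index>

first_bad_hop = 1

hop 1: step (+0,-1), +1 cyc — BAD: Y-move but x=4≠2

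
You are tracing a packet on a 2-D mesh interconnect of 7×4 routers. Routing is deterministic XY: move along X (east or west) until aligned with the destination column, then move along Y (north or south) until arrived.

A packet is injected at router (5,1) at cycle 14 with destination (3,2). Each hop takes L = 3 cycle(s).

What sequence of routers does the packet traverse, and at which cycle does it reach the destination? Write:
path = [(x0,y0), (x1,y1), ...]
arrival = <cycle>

src (5,1)  cyc=14
W→(4,1)  cyc=17
W→(3,1)  cyc=20
N→(3,2)  cyc=23

path = [(5,1), (4,1), (3,1), (3,2)]
arrival = 23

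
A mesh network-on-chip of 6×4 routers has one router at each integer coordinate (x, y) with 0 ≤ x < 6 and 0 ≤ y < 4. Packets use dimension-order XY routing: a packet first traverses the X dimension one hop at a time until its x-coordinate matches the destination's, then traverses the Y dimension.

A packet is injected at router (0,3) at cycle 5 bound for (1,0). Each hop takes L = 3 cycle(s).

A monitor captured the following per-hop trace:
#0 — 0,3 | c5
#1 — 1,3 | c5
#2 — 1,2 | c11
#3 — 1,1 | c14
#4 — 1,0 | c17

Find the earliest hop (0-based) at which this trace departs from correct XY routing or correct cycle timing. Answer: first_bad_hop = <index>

[1] (+1,+0) / 0c ⇒ BAD: Δcyc=0≠L

first_bad_hop = 1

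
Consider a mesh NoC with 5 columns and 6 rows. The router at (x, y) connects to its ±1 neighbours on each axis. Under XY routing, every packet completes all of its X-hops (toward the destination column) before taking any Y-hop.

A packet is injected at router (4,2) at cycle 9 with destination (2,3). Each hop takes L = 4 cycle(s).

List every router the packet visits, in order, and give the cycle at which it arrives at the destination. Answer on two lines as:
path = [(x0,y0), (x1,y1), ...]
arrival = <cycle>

path = [(4,2), (3,2), (2,2), (2,3)]
arrival = 21

hop 0: (4,2) @ cyc 9
hop 1: (3,2) @ cyc 13  [W]
hop 2: (2,2) @ cyc 17  [W]
hop 3: (2,3) @ cyc 21  [N]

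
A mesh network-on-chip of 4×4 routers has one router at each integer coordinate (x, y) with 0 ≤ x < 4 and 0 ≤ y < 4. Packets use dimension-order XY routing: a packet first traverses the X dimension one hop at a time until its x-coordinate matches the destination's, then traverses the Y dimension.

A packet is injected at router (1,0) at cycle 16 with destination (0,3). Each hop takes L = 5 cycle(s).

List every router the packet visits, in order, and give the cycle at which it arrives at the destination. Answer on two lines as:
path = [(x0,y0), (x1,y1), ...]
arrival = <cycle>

path = [(1,0), (0,0), (0,1), (0,2), (0,3)]
arrival = 36

t=16: at (1,0)
t=21: at (0,0) after W
t=26: at (0,1) after N
t=31: at (0,2) after N
t=36: at (0,3) after N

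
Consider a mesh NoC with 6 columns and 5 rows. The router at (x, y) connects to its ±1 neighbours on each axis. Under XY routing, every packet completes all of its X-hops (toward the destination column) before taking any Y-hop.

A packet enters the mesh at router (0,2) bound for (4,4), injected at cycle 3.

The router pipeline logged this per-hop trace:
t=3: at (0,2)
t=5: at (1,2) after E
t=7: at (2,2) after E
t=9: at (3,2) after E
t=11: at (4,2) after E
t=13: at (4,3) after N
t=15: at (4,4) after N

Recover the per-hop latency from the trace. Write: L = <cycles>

L = 2

Δcyc across hop 0→1: 5 − 3 = 2.
That increment is L by definition: L = 2.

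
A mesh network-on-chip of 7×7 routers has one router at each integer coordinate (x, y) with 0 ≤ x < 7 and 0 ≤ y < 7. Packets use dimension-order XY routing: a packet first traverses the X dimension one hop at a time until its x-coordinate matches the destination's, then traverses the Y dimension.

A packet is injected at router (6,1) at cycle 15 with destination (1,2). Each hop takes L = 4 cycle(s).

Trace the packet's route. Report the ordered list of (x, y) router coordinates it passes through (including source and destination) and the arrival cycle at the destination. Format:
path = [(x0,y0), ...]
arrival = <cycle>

  0. router=(6,1) cycle=15 (inject)
  1. router=(5,1) cycle=19 dir=W
  2. router=(4,1) cycle=23 dir=W
  3. router=(3,1) cycle=27 dir=W
  4. router=(2,1) cycle=31 dir=W
  5. router=(1,1) cycle=35 dir=W
  6. router=(1,2) cycle=39 dir=N

path = [(6,1), (5,1), (4,1), (3,1), (2,1), (1,1), (1,2)]
arrival = 39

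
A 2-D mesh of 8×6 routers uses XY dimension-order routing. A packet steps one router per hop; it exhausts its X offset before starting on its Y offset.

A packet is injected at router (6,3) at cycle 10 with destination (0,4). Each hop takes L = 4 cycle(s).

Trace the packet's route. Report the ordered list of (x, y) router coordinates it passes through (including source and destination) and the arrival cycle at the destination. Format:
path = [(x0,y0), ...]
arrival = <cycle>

path = [(6,3), (5,3), (4,3), (3,3), (2,3), (1,3), (0,3), (0,4)]
arrival = 38

src (6,3)  cyc=10
W→(5,3)  cyc=14
W→(4,3)  cyc=18
W→(3,3)  cyc=22
W→(2,3)  cyc=26
W→(1,3)  cyc=30
W→(0,3)  cyc=34
N→(0,4)  cyc=38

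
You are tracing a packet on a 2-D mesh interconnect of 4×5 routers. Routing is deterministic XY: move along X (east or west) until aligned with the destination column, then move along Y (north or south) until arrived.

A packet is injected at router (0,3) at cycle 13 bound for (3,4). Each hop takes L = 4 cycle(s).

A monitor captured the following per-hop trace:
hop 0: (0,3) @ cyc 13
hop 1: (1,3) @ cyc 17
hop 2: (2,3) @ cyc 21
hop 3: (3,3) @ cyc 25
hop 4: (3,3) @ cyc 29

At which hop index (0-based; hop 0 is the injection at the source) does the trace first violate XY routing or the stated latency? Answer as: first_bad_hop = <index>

hop 1: step (+1,+0), +4 cyc — ok
hop 2: step (+1,+0), +4 cyc — ok
hop 3: step (+1,+0), +4 cyc — ok
hop 4: step (+0,+0), +4 cyc — BAD: non-unit step

first_bad_hop = 4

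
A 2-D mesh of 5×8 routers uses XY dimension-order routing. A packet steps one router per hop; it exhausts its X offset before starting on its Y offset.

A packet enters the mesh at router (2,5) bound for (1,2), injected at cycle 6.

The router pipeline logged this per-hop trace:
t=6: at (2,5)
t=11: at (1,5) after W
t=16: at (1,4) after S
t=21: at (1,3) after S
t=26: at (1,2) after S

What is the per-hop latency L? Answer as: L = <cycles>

L = 5

Between hops 0 and 1 the cycle counter advances 11 − 6 = 5.
That increment is L by definition: L = 5.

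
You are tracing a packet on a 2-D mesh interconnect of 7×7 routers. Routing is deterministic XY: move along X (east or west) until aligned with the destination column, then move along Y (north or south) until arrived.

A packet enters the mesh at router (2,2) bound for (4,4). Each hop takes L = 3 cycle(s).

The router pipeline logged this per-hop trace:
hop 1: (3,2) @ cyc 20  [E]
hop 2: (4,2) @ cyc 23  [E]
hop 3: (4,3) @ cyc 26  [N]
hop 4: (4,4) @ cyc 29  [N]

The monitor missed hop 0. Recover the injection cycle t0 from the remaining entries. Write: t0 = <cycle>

t0 = 17

Hop 1 reached at cycle 20; hop k is at t0 + k·L.
So t0 = 20 − 1·3 = 17.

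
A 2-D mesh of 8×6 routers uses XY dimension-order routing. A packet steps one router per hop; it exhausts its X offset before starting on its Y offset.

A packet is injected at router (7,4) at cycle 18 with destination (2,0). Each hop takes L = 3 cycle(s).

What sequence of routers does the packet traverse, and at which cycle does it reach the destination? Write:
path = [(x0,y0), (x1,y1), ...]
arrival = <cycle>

path = [(7,4), (6,4), (5,4), (4,4), (3,4), (2,4), (2,3), (2,2), (2,1), (2,0)]
arrival = 45

src (7,4)  cyc=18
W→(6,4)  cyc=21
W→(5,4)  cyc=24
W→(4,4)  cyc=27
W→(3,4)  cyc=30
W→(2,4)  cyc=33
S→(2,3)  cyc=36
S→(2,2)  cyc=39
S→(2,1)  cyc=42
S→(2,0)  cyc=45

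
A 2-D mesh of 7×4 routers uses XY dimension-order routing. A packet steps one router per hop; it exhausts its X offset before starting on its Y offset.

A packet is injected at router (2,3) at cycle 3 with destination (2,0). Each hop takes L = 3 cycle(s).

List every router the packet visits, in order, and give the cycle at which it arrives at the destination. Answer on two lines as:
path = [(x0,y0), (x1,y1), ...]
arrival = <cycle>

path = [(2,3), (2,2), (2,1), (2,0)]
arrival = 12

[0] x=2 y=3 t=3
[1] x=2 y=2 t=6 →S
[2] x=2 y=1 t=9 →S
[3] x=2 y=0 t=12 →S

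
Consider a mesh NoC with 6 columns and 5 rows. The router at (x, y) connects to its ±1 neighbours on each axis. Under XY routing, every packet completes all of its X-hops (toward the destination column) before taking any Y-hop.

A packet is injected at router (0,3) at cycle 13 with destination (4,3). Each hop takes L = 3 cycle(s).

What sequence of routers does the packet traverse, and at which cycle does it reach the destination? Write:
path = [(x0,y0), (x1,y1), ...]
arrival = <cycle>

hop 0: (0,3) @ cyc 13
hop 1: (1,3) @ cyc 16  [E]
hop 2: (2,3) @ cyc 19  [E]
hop 3: (3,3) @ cyc 22  [E]
hop 4: (4,3) @ cyc 25  [E]

path = [(0,3), (1,3), (2,3), (3,3), (4,3)]
arrival = 25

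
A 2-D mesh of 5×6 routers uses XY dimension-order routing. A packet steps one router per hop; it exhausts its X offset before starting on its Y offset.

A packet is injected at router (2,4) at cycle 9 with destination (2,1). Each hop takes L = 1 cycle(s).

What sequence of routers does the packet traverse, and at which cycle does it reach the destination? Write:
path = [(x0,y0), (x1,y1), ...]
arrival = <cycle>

#0 — 2,4 | c9
#1 — 2,3 | c10 | S
#2 — 2,2 | c11 | S
#3 — 2,1 | c12 | S

path = [(2,4), (2,3), (2,2), (2,1)]
arrival = 12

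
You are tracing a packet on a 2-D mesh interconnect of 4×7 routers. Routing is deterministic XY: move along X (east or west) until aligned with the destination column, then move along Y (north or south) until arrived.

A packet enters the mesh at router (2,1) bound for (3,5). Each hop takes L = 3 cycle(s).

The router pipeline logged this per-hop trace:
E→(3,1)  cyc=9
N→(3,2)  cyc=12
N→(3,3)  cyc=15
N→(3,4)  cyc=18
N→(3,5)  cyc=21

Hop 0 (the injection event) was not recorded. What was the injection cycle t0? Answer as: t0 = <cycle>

The first recorded entry is hop 1 at cycle 9.
t0 = cyc[1] − L = 9 − 3 = 6.

t0 = 6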